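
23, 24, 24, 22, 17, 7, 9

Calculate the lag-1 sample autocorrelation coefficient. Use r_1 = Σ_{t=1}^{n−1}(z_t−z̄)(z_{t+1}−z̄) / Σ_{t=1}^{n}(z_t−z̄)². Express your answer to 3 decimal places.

0.620

Mean z̄ = (23 + 24 + 24 + 22 + 17 + 7 + 9)/7 = 18.0000
Deviations from mean: 5.0000, 6.0000, 6.0000, 4.0000, -1.0000, -11.0000, -9.0000
Σ(z_t−z̄)(z_{t+1}−z̄) = (30.0000) + (36.0000) + (24.0000) + (-4.0000) + (11.0000) + (99.0000) = 196.0000
Denominator Σ(z_t−z̄)² = 316.0000
r_1 = 196.0000 / 316.0000 = 0.620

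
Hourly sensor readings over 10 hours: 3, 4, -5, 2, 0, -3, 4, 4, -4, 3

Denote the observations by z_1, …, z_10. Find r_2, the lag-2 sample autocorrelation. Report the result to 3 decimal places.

-0.281

Mean z̄ = (3 + 4 − 5 + 2 + 0 − 3 + 4 + 4 − 4 + 3)/10 = 0.8000
Numerator Σ_{t=1}^{8}(z_t−z̄)(z_{t+2}−z̄) = -31.8800
Denominator Σ(z_t−z̄)² = 113.6000
r_2 = -31.8800 / 113.6000 = -0.281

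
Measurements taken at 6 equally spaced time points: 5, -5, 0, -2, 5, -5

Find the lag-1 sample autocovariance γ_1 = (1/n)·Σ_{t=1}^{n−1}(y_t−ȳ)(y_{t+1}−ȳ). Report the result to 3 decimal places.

Mean ȳ = (5 − 5 + 0 − 2 + 5 − 5)/6 = -0.3333
Σ_{t=1}^{5}(y_t−ȳ)(y_{t+1}−ȳ) = -60.7778
γ_1 = -60.7778 / 6 = -10.130

-10.130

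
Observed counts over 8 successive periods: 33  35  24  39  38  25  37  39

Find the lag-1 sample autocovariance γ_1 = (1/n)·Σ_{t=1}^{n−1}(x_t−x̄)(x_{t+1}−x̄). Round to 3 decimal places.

-11.320

Mean x̄ = (33 + 35 + 24 + 39 + 38 + 25 + 37 + 39)/8 = 33.7500
Σ_{t=1}^{7}(x_t−x̄)(x_{t+1}−x̄) = -90.5625
γ_1 = -90.5625 / 8 = -11.320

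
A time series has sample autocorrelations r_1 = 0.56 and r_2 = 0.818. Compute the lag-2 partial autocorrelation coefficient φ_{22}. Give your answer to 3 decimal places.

φ_{22} = (r_2 − r_1²) / (1 − r_1²)
r_1² = (0.56)² = 0.3136
Numerator = 0.818 − 0.3136 = 0.5044; denominator = 1 − 0.3136 = 0.6864
φ_{22} = 0.5044 / 0.6864 = 0.735

0.735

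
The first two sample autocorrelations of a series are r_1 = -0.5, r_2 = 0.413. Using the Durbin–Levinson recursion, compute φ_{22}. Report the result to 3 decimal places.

0.217

φ_{22} = (r_2 − r_1²) / (1 − r_1²)
r_1² = (-0.5)² = 0.25
Numerator = 0.413 − 0.2500 = 0.1630; denominator = 1 − 0.2500 = 0.7500
φ_{22} = 0.1630 / 0.7500 = 0.217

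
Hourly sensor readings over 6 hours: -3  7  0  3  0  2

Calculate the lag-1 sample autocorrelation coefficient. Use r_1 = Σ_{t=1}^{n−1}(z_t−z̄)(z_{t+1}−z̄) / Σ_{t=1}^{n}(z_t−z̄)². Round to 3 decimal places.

Mean z̄ = (-3 + 7 + 0 + 3 + 0 + 2)/6 = 1.5000
Deviations from mean: -4.5000, 5.5000, -1.5000, 1.5000, -1.5000, 0.5000
Σ(z_t−z̄)(z_{t+1}−z̄) = (-24.7500) + (-8.2500) + (-2.2500) + (-2.2500) + (-0.7500) = -38.2500
Denominator Σ(z_t−z̄)² = 57.5000
r_1 = -38.2500 / 57.5000 = -0.665

-0.665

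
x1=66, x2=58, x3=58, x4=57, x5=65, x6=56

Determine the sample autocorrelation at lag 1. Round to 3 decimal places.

Mean x̄ = (66 + 58 + 58 + 57 + 65 + 56)/6 = 60.0000
Deviations from mean: 6.0000, -2.0000, -2.0000, -3.0000, 5.0000, -4.0000
Σ(x_t−x̄)(x_{t+1}−x̄) = (-12.0000) + (4.0000) + (6.0000) + (-15.0000) + (-20.0000) = -37.0000
Denominator Σ(x_t−x̄)² = 94.0000
r_1 = -37.0000 / 94.0000 = -0.394

-0.394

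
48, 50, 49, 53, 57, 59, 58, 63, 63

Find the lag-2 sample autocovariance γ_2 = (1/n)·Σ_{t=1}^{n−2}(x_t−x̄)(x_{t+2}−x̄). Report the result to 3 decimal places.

Mean x̄ = (48 + 50 + 49 + 53 + 57 + 59 + 58 + 63 + 63)/9 = 55.5556
Σ_{t=1}^{7}(x_t−x̄)(x_{t+2}−x̄) = 92.8272
γ_2 = 92.8272 / 9 = 10.314

10.314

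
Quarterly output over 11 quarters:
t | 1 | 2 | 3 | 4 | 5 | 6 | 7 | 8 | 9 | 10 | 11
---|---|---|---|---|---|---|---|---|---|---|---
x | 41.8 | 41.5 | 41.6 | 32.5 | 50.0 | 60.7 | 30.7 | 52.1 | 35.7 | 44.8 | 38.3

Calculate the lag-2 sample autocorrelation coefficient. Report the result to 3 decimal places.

Mean x̄ = (41.8 + 41.5 + 41.6 + 32.5 + 50.0 + 60.7 + 30.7 + 52.1 + 35.7 + 44.8 + 38.3)/11 = 42.7000
Numerator Σ_{t=1}^{9}(x_t−x̄)(x_{t+2}−x̄) = 37.7400
Denominator Σ(x_t−x̄)² = 789.9200
r_2 = 37.7400 / 789.9200 = 0.048

0.048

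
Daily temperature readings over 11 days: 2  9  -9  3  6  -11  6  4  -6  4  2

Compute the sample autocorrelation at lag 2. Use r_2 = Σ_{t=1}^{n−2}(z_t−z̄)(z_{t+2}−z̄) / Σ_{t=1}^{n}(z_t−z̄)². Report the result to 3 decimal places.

-0.263

Mean z̄ = (2 + 9 − 9 + 3 + 6 − 11 + 6 + 4 − 6 + 4 + 2)/11 = 0.9091
Numerator Σ_{t=1}^{9}(z_t−z̄)(z_{t+2}−z̄) = -113.2893
Denominator Σ(z_t−z̄)² = 430.9091
r_2 = -113.2893 / 430.9091 = -0.263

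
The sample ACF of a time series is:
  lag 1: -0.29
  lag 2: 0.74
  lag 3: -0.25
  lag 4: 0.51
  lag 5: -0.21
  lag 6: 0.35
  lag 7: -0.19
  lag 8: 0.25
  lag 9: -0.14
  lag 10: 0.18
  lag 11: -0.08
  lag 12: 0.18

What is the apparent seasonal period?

The largest autocorrelation is r_2 = 0.74, with weaker echoes at lags 4 (0.51), 6 (0.35), 8 (0.25), 10 (0.18) and 12 (0.18); the remaining lags stay at or below -0.08.
The dominant spike at lag 2 indicates a seasonal period of 2.

2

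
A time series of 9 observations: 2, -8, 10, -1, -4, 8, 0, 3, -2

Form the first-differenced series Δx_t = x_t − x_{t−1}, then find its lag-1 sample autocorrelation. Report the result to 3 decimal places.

-0.643

First differences Δx: -10, 18, -11, -3, 12, -8, 3, -5
Mean of differences = -0.5000
Numerator Σ(Δx_t−Δx̄)(Δx_{t+1}−Δx̄) = -510.7500
Denominator Σ(Δx_t−Δx̄)² = 794.0000
r_1(Δx) = -510.7500 / 794.0000 = -0.643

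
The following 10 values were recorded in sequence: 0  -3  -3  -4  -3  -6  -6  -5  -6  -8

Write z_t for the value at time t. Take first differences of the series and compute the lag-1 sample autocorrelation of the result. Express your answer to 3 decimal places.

-0.342

First differences Δz: -3, 0, -1, 1, -3, 0, 1, -1, -2
Mean of differences = -0.8889
Numerator Σ(Δz_t−Δz̄)(Δz_{t+1}−Δz̄) = -6.4568
Denominator Σ(Δz_t−Δz̄)² = 18.8889
r_1(Δz) = -6.4568 / 18.8889 = -0.342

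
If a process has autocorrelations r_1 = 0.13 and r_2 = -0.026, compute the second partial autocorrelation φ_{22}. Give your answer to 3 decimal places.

-0.044

φ_{22} = (r_2 − r_1²) / (1 − r_1²)
r_1² = (0.13)² = 0.0169
Numerator = -0.026 − 0.0169 = -0.0429; denominator = 1 − 0.0169 = 0.9831
φ_{22} = -0.0429 / 0.9831 = -0.044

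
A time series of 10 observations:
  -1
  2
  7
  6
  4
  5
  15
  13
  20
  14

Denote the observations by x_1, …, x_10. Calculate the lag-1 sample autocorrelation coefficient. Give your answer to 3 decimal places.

Mean x̄ = (-1 + 2 + 7 + 6 + 4 + 5 + 15 + 13 + 20 + 14)/10 = 8.5000
Numerator Σ_{t=1}^{9}(x_t−x̄)(x_{t+1}−x̄) = 223.7500
Denominator Σ(x_t−x̄)² = 398.5000
r_1 = 223.7500 / 398.5000 = 0.561

0.561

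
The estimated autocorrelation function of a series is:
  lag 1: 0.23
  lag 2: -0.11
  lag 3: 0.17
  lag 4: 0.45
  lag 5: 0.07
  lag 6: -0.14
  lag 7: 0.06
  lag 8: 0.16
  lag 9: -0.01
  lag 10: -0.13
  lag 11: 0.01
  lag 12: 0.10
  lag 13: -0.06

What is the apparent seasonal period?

The largest autocorrelation is r_4 = 0.45; the remaining lags stay at or below 0.23.
The dominant spike at lag 4 indicates a seasonal period of 4.

4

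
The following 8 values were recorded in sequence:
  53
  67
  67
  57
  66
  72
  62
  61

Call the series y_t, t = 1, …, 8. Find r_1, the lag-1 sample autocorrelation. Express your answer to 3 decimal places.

Mean ȳ = (53 + 67 + 67 + 57 + 66 + 72 + 62 + 61)/8 = 63.1250
Deviations from mean: -10.1250, 3.8750, 3.8750, -6.1250, 2.8750, 8.8750, -1.1250, -2.1250
Σ(y_t−ȳ)(y_{t+1}−ȳ) = (-39.2344) + (15.0156) + (-23.7344) + (-17.6094) + (25.5156) + (-9.9844) + (2.3906) = -47.6406
Denominator Σ(y_t−ȳ)² = 262.8750
r_1 = -47.6406 / 262.8750 = -0.181

-0.181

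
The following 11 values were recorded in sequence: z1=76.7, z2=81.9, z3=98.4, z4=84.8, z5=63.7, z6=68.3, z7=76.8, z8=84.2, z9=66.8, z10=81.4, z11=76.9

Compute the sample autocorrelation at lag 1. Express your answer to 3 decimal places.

Mean z̄ = (76.7 + 81.9 + 98.4 + 84.8 + 63.7 + 68.3 + 76.8 + 84.2 + 66.8 + 81.4 + 76.9)/11 = 78.1727
Numerator Σ_{t=1}^{10}(z_t−z̄)(z_{t+1}−z̄) = 146.8474
Denominator Σ(z_t−z̄)² = 955.6418
r_1 = 146.8474 / 955.6418 = 0.154

0.154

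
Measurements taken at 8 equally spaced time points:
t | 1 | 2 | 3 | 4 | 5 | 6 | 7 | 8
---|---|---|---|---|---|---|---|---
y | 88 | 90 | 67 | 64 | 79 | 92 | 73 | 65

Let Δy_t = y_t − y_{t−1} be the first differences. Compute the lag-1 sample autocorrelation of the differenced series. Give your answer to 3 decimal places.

First differences Δy: 2, -23, -3, 15, 13, -19, -8
Mean of differences = -3.2857
Numerator Σ(Δy_t−Δȳ)(Δy_{t+1}−Δȳ) = 11.3469
Denominator Σ(Δy_t−Δȳ)² = 1285.4286
r_1(Δy) = 11.3469 / 1285.4286 = 0.009

0.009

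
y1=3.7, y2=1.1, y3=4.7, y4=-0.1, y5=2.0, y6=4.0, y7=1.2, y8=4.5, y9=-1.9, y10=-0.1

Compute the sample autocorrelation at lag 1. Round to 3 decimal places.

Mean ȳ = (3.7 + 1.1 + 4.7 − 0.1 + 2.0 + 4.0 + 1.2 + 4.5 − 1.9 − 0.1)/10 = 1.9100
Numerator Σ_{t=1}^{9}(y_t−ȳ)(y_{t+1}−ȳ) = -14.8431
Denominator Σ(y_t−ȳ)² = 45.8290
r_1 = -14.8431 / 45.8290 = -0.324

-0.324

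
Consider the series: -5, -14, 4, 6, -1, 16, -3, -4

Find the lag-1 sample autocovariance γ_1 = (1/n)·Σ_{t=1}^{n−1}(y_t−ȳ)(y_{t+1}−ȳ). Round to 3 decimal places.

-2.377

Mean ȳ = (-5 − 14 + 4 + 6 − 1 + 16 − 3 − 4)/8 = -0.1250
Deviations: -4.8750, -13.8750, 4.1250, 6.1250, -0.8750, 16.1250, -2.8750, -3.8750
Σ_{t=1}^{7}(y_t−ȳ)(y_{t+1}−ȳ) = -19.0156
γ_1 = -19.0156 / 8 = -2.377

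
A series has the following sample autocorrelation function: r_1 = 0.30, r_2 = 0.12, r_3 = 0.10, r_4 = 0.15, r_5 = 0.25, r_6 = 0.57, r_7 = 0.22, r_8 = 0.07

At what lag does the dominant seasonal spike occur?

The largest autocorrelation is r_6 = 0.57; the remaining lags stay at or below 0.30. The elevated value at lag 1 (0.30), dropping to 0.12 at lag 2, reflects decaying short-term dependence rather than seasonality.
The dominant spike at lag 6 indicates a seasonal period of 6.

6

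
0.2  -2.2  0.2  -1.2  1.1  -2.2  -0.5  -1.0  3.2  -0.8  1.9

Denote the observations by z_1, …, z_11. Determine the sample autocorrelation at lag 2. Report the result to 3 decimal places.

Mean z̄ = (0.2 − 2.2 + 0.2 − 1.2 + 1.1 − 2.2 − 0.5 − 1.0 + 3.2 − 0.8 + 1.9)/11 = -0.1182
Numerator Σ_{t=1}^{9}(z_t−z̄)(z_{t+2}−z̄) = 12.3948
Denominator Σ(z_t−z̄)² = 27.9964
r_2 = 12.3948 / 27.9964 = 0.443

0.443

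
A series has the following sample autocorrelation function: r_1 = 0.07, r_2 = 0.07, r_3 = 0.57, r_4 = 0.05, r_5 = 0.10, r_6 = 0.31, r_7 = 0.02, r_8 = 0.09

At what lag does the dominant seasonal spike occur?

The largest autocorrelation is r_3 = 0.57, with a weaker echo at lag 6 (0.31); the remaining lags stay at or below 0.10.
The dominant spike at lag 3 indicates a seasonal period of 3.

3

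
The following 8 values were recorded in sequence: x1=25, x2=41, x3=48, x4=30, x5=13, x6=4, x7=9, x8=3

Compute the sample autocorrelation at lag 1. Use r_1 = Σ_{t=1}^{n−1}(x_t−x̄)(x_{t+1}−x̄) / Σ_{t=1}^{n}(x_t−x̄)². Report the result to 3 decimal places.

Mean x̄ = (25 + 41 + 48 + 30 + 13 + 4 + 9 + 3)/8 = 21.6250
Σ(x_t−x̄)(x_{t+1}−x̄) = (65.3906) + (511.0156) + (220.8906) + (-72.2344) + (152.0156) + (222.5156) + (235.1406) = 1334.7344
Denominator Σ(x_t−x̄)² = 2043.8750
r_1 = 1334.7344 / 2043.8750 = 0.653

0.653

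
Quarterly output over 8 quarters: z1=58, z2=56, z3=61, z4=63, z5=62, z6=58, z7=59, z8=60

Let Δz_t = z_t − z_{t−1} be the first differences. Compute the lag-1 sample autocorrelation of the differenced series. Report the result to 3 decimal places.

-0.038

First differences Δz: -2, 5, 2, -1, -4, 1, 1
Mean of differences = 0.2857
Numerator Σ(Δz_t−Δz̄)(Δz_{t+1}−Δz̄) = -1.9388
Denominator Σ(Δz_t−Δz̄)² = 51.4286
r_1(Δz) = -1.9388 / 51.4286 = -0.038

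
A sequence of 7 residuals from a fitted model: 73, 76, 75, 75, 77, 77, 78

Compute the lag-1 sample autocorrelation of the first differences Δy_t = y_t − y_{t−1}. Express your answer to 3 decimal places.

First differences Δy: 3, -1, 0, 2, 0, 1
Mean of differences = 0.8333
Numerator Σ(Δy_t−Δȳ)(Δy_{t+1}−Δȳ) = -4.5278
Denominator Σ(Δy_t−Δȳ)² = 10.8333
r_1(Δy) = -4.5278 / 10.8333 = -0.418

-0.418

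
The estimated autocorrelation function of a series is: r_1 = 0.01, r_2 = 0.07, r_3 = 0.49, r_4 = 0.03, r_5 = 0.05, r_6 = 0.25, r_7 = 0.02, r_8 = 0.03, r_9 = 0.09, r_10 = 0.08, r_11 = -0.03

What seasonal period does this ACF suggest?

The largest autocorrelation is r_3 = 0.49, with a weaker echo at lag 6 (0.25); the remaining lags stay at or below 0.09.
The dominant spike at lag 3 indicates a seasonal period of 3.

3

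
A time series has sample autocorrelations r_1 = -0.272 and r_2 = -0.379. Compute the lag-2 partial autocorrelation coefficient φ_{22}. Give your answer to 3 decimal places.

φ_{22} = (r_2 − r_1²) / (1 − r_1²)
r_1² = (-0.272)² = 0.073984
Numerator = -0.379 − 0.0740 = -0.4530; denominator = 1 − 0.0740 = 0.9260
φ_{22} = -0.4530 / 0.9260 = -0.489

-0.489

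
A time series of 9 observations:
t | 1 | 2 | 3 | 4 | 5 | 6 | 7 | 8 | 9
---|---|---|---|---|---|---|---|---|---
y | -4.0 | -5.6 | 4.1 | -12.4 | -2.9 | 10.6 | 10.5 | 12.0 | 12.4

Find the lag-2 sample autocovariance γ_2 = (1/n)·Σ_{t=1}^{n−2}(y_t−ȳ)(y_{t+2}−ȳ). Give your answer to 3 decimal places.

Mean ȳ = (-4.0 − 5.6 + 4.1 − 12.4 − 2.9 + 10.6 + 10.5 + 12.0 + 12.4)/9 = 2.7444
Σ_{t=1}^{7}(y_t−ȳ)(y_{t+2}−ȳ) = 94.4260
γ_2 = 94.4260 / 9 = 10.492

10.492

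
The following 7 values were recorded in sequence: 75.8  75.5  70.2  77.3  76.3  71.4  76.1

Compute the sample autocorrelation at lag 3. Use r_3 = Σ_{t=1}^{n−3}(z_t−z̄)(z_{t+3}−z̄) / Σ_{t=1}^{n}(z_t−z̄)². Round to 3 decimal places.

0.514

Mean z̄ = (75.8 + 75.5 + 70.2 + 77.3 + 76.3 + 71.4 + 76.1)/7 = 74.6571
Deviations from mean: 1.1429, 0.8429, -4.4571, 2.6429, 1.6429, -3.2571, 1.4429
Σ(z_t−z̄)(z_{t+3}−z̄) = (3.0204) + (1.3847) + (14.5176) + (3.8133) = 22.7359
Denominator Σ(z_t−z̄)² = 44.2571
r_3 = 22.7359 / 44.2571 = 0.514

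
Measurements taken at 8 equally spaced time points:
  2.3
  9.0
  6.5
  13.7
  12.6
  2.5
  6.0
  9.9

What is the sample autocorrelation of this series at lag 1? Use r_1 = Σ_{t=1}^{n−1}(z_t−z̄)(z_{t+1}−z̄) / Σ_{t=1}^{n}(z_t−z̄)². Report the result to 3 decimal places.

Mean z̄ = (2.3 + 9.0 + 6.5 + 13.7 + 12.6 + 2.5 + 6.0 + 9.9)/8 = 7.8125
Σ(z_t−z̄)(z_{t+1}−z̄) = (-6.5461) + (-1.5586) + (-7.7273) + (28.1864) + (-25.4336) + (9.6289) + (-3.7836) = -7.2339
Denominator Σ(z_t−z̄)² = 126.9688
r_1 = -7.2339 / 126.9688 = -0.057

-0.057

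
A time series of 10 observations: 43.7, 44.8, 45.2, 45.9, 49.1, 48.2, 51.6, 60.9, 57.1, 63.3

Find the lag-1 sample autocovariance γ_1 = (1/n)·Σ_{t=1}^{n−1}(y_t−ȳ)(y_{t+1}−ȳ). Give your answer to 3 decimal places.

Mean ȳ = (43.7 + 44.8 + 45.2 + 45.9 + 49.1 + 48.2 + 51.6 + 60.9 + 57.1 + 63.3)/10 = 50.9800
Σ_{t=1}^{9}(y_t−ȳ)(y_{t+1}−ȳ) = 265.3856
γ_1 = 265.3856 / 10 = 26.539

26.539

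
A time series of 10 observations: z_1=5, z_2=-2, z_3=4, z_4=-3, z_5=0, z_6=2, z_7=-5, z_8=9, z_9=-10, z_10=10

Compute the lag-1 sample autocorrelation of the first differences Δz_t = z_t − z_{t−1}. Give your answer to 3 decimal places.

First differences Δz: -7, 6, -7, 3, 2, -7, 14, -19, 20
Mean of differences = 0.5556
Numerator Σ(Δz_t−Δz̄)(Δz_{t+1}−Δz̄) = -852.8642
Denominator Σ(Δz_t−Δz̄)² = 1150.2222
r_1(Δz) = -852.8642 / 1150.2222 = -0.741

-0.741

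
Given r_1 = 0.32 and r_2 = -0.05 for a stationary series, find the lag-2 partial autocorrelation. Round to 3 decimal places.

-0.170

φ_{22} = (r_2 − r_1²) / (1 − r_1²)
r_1² = (0.32)² = 0.1024
Numerator = -0.05 − 0.1024 = -0.1524; denominator = 1 − 0.1024 = 0.8976
φ_{22} = -0.1524 / 0.8976 = -0.170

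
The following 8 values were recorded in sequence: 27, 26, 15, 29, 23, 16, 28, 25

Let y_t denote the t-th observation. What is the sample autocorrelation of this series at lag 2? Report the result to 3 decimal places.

Mean ȳ = (27 + 26 + 15 + 29 + 23 + 16 + 28 + 25)/8 = 23.6250
Σ(y_t−ȳ)(y_{t+2}−ȳ) = (-29.1094) + (12.7656) + (5.3906) + (-40.9844) + (-2.7344) + (-10.4844) = -65.1563
Denominator Σ(y_t−ȳ)² = 199.8750
r_2 = -65.1563 / 199.8750 = -0.326

-0.326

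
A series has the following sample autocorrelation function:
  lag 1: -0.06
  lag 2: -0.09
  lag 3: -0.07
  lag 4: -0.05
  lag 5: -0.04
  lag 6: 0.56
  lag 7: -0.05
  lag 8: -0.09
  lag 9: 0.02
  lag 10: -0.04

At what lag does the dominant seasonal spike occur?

The largest autocorrelation is r_6 = 0.56; the remaining lags stay at or below 0.02.
The dominant spike at lag 6 indicates a seasonal period of 6.

6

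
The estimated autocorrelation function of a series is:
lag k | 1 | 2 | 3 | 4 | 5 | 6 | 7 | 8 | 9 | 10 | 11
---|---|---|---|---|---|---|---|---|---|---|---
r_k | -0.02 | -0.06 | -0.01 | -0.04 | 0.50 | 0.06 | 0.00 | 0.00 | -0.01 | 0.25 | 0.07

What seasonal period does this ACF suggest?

5

The largest autocorrelation is r_5 = 0.50, with a weaker echo at lag 10 (0.25); the remaining lags stay at or below 0.07.
The dominant spike at lag 5 indicates a seasonal period of 5.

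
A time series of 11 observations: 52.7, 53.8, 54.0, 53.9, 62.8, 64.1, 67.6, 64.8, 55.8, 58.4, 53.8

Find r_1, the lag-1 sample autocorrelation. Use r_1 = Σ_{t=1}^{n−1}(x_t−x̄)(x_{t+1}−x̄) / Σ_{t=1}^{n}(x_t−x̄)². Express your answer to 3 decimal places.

Mean x̄ = (52.7 + 53.8 + 54.0 + 53.9 + 62.8 + 64.1 + 67.6 + 64.8 + 55.8 + 58.4 + 53.8)/11 = 58.3364
Numerator Σ_{t=1}^{10}(x_t−x̄)(x_{t+1}−x̄) = 166.8269
Denominator Σ(x_t−x̄)² = 298.5855
r_1 = 166.8269 / 298.5855 = 0.559

0.559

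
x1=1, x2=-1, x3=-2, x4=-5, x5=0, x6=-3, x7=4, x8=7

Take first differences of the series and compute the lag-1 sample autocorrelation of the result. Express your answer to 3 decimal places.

-0.298

First differences Δx: -2, -1, -3, 5, -3, 7, 3
Mean of differences = 0.8571
Numerator Σ(Δx_t−Δx̄)(Δx_{t+1}−Δx̄) = -30.0204
Denominator Σ(Δx_t−Δx̄)² = 100.8571
r_1(Δx) = -30.0204 / 100.8571 = -0.298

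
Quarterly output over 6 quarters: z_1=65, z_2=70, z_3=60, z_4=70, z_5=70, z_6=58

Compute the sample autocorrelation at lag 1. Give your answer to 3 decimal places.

-0.442

Mean z̄ = (65 + 70 + 60 + 70 + 70 + 58)/6 = 65.5000
Deviations from mean: -0.5000, 4.5000, -5.5000, 4.5000, 4.5000, -7.5000
Numerator Σ_{t=1}^{5}(z_t−z̄)(z_{t+1}−z̄) = -65.2500
Denominator Σ(z_t−z̄)² = 147.5000
r_1 = -65.2500 / 147.5000 = -0.442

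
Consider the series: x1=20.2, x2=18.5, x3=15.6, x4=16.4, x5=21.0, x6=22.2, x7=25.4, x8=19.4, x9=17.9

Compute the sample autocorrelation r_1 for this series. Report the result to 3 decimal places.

0.409

Mean x̄ = (20.2 + 18.5 + 15.6 + 16.4 + 21.0 + 22.2 + 25.4 + 19.4 + 17.9)/9 = 19.6222
Numerator Σ_{t=1}^{8}(x_t−x̄)(x_{t+1}−x̄) = 29.9306
Denominator Σ(x_t−x̄)² = 73.0956
r_1 = 29.9306 / 73.0956 = 0.409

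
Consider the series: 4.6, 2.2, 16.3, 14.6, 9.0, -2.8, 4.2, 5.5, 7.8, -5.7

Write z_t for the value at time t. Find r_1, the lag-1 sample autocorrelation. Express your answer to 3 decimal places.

0.124

Mean z̄ = (4.6 + 2.2 + 16.3 + 14.6 + 9.0 − 2.8 + 4.2 + 5.5 + 7.8 − 5.7)/10 = 5.5700
Numerator Σ_{t=1}^{9}(z_t−z̄)(z_{t+1}−z̄) = 52.5391
Denominator Σ(z_t−z̄)² = 424.6610
r_1 = 52.5391 / 424.6610 = 0.124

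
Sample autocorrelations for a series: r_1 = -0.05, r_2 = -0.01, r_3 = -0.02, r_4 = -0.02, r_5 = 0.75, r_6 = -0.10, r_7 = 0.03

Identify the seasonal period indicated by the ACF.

The largest autocorrelation is r_5 = 0.75; the remaining lags stay at or below 0.03.
The dominant spike at lag 5 indicates a seasonal period of 5.

5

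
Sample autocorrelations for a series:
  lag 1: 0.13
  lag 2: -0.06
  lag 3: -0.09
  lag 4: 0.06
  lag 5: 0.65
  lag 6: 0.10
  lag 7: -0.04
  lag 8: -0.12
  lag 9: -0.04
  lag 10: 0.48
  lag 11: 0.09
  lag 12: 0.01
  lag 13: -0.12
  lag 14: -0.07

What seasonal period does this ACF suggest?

5

The largest autocorrelation is r_5 = 0.65, with a weaker echo at lag 10 (0.48); the remaining lags stay at or below 0.13.
The dominant spike at lag 5 indicates a seasonal period of 5.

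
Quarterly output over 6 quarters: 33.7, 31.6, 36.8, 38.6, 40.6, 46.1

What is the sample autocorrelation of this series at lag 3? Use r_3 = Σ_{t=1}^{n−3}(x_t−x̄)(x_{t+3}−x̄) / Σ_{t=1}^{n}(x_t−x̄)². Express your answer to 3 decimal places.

-0.217

Mean x̄ = (33.7 + 31.6 + 36.8 + 38.6 + 40.6 + 46.1)/6 = 37.9000
Numerator Σ_{t=1}^{3}(x_t−x̄)(x_{t+3}−x̄) = -28.9700
Denominator Σ(x_t−x̄)² = 133.5600
r_3 = -28.9700 / 133.5600 = -0.217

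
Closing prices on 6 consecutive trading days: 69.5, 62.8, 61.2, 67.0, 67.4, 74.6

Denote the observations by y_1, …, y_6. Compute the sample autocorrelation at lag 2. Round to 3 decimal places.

Mean ȳ = (69.5 + 62.8 + 61.2 + 67.0 + 67.4 + 74.6)/6 = 67.0833
Deviations from mean: 2.4167, -4.2833, -5.8833, -0.0833, 0.3167, 7.5167
Σ(y_t−ȳ)(y_{t+2}−ȳ) = (-14.2181) + (0.3569) + (-1.8631) + (-0.6264) = -16.3506
Denominator Σ(y_t−ȳ)² = 115.4083
r_2 = -16.3506 / 115.4083 = -0.142

-0.142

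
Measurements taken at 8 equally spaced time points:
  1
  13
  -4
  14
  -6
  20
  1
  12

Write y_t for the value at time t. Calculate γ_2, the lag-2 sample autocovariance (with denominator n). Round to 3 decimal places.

Mean ȳ = (1 + 13 − 4 + 14 − 6 + 20 + 1 + 12)/8 = 6.3750
Σ_{t=1}^{6}(y_t−ȳ)(y_{t+2}−ȳ) = 481.7188
γ_2 = 481.7188 / 8 = 60.215

60.215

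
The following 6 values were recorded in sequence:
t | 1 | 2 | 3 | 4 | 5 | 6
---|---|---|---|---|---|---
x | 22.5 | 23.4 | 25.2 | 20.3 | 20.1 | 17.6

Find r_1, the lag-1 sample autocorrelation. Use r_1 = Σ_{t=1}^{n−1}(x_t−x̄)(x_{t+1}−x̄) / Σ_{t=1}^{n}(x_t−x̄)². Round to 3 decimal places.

0.314

Mean x̄ = (22.5 + 23.4 + 25.2 + 20.3 + 20.1 + 17.6)/6 = 21.5167
Σ(x_t−x̄)(x_{t+1}−x̄) = (1.8519) + (6.9369) + (-4.4814) + (1.7236) + (5.5486) = 11.5797
Denominator Σ(x_t−x̄)² = 36.9083
r_1 = 11.5797 / 36.9083 = 0.314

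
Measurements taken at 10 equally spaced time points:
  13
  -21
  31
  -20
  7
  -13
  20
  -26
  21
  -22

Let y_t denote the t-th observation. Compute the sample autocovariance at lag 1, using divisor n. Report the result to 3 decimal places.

Mean ȳ = (13 − 21 + 31 − 20 + 7 − 13 + 20 − 26 + 21 − 22)/10 = -1.0000
Σ_{t=1}^{9}(y_t−ȳ)(y_{t+1}−ȳ) = -3565.0000
γ_1 = -3565.0000 / 10 = -356.500

-356.500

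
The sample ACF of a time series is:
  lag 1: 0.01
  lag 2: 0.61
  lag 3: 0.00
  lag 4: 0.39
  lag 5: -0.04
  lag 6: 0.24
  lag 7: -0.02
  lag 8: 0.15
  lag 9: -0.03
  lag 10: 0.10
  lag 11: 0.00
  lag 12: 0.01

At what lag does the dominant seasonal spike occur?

2

The largest autocorrelation is r_2 = 0.61, with weaker echoes at lags 4 (0.39), 6 (0.24) and 8 (0.15); the remaining lags stay at or below 0.10.
The dominant spike at lag 2 indicates a seasonal period of 2.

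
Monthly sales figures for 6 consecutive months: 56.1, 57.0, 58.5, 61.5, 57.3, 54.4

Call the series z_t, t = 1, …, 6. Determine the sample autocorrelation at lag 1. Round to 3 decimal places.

0.144

Mean z̄ = (56.1 + 57.0 + 58.5 + 61.5 + 57.3 + 54.4)/6 = 57.4667
Deviations from mean: -1.3667, -0.4667, 1.0333, 4.0333, -0.1667, -3.0667
Σ(z_t−z̄)(z_{t+1}−z̄) = (0.6378) + (-0.4822) + (4.1678) + (-0.6722) + (0.5111) = 4.1622
Denominator Σ(z_t−z̄)² = 28.8533
r_1 = 4.1622 / 28.8533 = 0.144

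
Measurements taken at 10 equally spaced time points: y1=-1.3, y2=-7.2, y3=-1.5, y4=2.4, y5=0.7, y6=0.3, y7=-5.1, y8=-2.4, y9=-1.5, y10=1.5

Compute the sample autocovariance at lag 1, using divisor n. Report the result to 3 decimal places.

0.836

Mean ȳ = (-1.3 − 7.2 − 1.5 + 2.4 + 0.7 + 0.3 − 5.1 − 2.4 − 1.5 + 1.5)/10 = -1.4100
Σ_{t=1}^{9}(y_t−ȳ)(y_{t+1}−ȳ) = 8.3589
γ_1 = 8.3589 / 10 = 0.836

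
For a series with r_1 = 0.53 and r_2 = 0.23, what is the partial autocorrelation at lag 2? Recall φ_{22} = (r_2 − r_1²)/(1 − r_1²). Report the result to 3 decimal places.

φ_{22} = (r_2 − r_1²) / (1 − r_1²)
r_1² = (0.53)² = 0.2809
Numerator = 0.23 − 0.2809 = -0.0509; denominator = 1 − 0.2809 = 0.7191
φ_{22} = -0.0509 / 0.7191 = -0.071

-0.071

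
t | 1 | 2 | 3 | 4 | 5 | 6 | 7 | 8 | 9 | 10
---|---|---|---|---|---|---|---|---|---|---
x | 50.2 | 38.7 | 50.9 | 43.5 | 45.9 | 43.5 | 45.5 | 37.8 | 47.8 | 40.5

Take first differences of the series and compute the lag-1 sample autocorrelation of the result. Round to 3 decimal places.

-0.751

First differences Δx: -11.5, 12.2, -7.4, 2.4, -2.4, 2.0, -7.7, 10.0, -7.3
Mean of differences = -1.0778
Numerator Σ(Δx_t−Δx̄)(Δx_{t+1}−Δx̄) = -415.6538
Denominator Σ(Δx_t−Δx̄)² = 553.4956
r_1(Δx) = -415.6538 / 553.4956 = -0.751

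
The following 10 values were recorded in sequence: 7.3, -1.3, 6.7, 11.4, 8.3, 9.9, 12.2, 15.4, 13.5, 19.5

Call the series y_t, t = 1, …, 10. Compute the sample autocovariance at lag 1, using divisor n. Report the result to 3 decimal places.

Mean ȳ = (7.3 − 1.3 + 6.7 + 11.4 + 8.3 + 9.9 + 12.2 + 15.4 + 13.5 + 19.5)/10 = 10.2900
Σ_{t=1}^{9}(y_t−ȳ)(y_{t+1}−ȳ) = 125.8269
γ_1 = 125.8269 / 10 = 12.583

12.583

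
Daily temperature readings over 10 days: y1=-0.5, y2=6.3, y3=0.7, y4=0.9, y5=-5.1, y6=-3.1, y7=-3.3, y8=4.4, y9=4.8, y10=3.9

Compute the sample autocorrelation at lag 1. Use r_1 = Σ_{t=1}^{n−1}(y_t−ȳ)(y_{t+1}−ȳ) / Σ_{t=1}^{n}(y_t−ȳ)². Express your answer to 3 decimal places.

Mean ȳ = (-0.5 + 6.3 + 0.7 + 0.9 − 5.1 − 3.1 − 3.3 + 4.4 + 4.8 + 3.9)/10 = 0.9000
Numerator Σ_{t=1}^{9}(y_t−ȳ)(y_{t+1}−ȳ) = 42.8100
Denominator Σ(y_t−ȳ)² = 137.2600
r_1 = 42.8100 / 137.2600 = 0.312

0.312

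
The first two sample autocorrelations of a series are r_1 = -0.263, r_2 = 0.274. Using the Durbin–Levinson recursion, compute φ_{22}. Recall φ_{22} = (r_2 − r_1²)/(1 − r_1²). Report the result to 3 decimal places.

φ_{22} = (r_2 − r_1²) / (1 − r_1²)
r_1² = (-0.263)² = 0.069169
Numerator = 0.274 − 0.0692 = 0.2048; denominator = 1 − 0.0692 = 0.9308
φ_{22} = 0.2048 / 0.9308 = 0.220

0.220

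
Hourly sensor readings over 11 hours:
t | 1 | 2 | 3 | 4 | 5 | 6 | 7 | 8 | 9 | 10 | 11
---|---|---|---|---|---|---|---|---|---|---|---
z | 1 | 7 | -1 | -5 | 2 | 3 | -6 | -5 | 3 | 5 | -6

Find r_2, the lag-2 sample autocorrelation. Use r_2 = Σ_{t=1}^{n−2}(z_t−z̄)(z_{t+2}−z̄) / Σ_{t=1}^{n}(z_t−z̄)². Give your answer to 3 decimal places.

Mean z̄ = (1 + 7 − 1 − 5 + 2 + 3 − 6 − 5 + 3 + 5 − 6)/11 = -0.1818
Numerator Σ_{t=1}^{9}(z_t−z̄)(z_{t+2}−z̄) = -142.7025
Denominator Σ(z_t−z̄)² = 219.6364
r_2 = -142.7025 / 219.6364 = -0.650

-0.650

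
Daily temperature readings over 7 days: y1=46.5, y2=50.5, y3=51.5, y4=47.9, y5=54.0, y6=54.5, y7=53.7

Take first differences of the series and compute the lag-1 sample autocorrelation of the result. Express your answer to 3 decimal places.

First differences Δy: 4.0, 1.0, -3.6, 6.1, 0.5, -0.8
Mean of differences = 1.2000
Numerator Σ(Δy_t−Δȳ)(Δy_{t+1}−Δȳ) = -25.1500
Denominator Σ(Δy_t−Δȳ)² = 59.4200
r_1(Δy) = -25.1500 / 59.4200 = -0.423

-0.423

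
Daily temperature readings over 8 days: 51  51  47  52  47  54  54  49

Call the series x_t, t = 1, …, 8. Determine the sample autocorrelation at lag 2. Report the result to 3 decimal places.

-0.015

Mean x̄ = (51 + 51 + 47 + 52 + 47 + 54 + 54 + 49)/8 = 50.6250
Deviations from mean: 0.3750, 0.3750, -3.6250, 1.3750, -3.6250, 3.3750, 3.3750, -1.6250
Σ(x_t−x̄)(x_{t+2}−x̄) = (-1.3594) + (0.5156) + (13.1406) + (4.6406) + (-12.2344) + (-5.4844) = -0.7813
Denominator Σ(x_t−x̄)² = 53.8750
r_2 = -0.7813 / 53.8750 = -0.015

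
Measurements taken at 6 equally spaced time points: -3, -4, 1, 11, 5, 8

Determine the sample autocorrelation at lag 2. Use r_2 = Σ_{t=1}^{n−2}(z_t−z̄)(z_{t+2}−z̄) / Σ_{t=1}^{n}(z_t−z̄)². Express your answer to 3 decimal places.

-0.044

Mean z̄ = (-3 − 4 + 1 + 11 + 5 + 8)/6 = 3.0000
Deviations from mean: -6.0000, -7.0000, -2.0000, 8.0000, 2.0000, 5.0000
Numerator Σ_{t=1}^{4}(z_t−z̄)(z_{t+2}−z̄) = -8.0000
Denominator Σ(z_t−z̄)² = 182.0000
r_2 = -8.0000 / 182.0000 = -0.044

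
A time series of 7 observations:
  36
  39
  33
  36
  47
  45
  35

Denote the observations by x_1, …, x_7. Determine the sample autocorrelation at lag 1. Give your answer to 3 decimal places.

0.114

Mean x̄ = (36 + 39 + 33 + 36 + 47 + 45 + 35)/7 = 38.7143
Deviations from mean: -2.7143, 0.2857, -5.7143, -2.7143, 8.2857, 6.2857, -3.7143
Numerator Σ_{t=1}^{6}(x_t−x̄)(x_{t+1}−x̄) = 19.3469
Denominator Σ(x_t−x̄)² = 169.4286
r_1 = 19.3469 / 169.4286 = 0.114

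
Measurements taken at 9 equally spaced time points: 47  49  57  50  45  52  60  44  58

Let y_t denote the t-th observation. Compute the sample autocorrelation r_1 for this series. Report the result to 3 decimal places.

-0.416

Mean ȳ = (47 + 49 + 57 + 50 + 45 + 52 + 60 + 44 + 58)/9 = 51.3333
Numerator Σ_{t=1}^{8}(y_t−ȳ)(y_{t+1}−ȳ) = -113.1111
Denominator Σ(y_t−ȳ)² = 272.0000
r_1 = -113.1111 / 272.0000 = -0.416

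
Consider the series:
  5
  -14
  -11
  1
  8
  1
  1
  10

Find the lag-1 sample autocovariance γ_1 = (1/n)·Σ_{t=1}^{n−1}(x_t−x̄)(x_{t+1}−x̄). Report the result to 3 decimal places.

Mean x̄ = (5 − 14 − 11 + 1 + 8 + 1 + 1 + 10)/8 = 0.1250
Σ_{t=1}^{7}(x_t−x̄)(x_{t+1}−x̄) = 101.7344
γ_1 = 101.7344 / 8 = 12.717

12.717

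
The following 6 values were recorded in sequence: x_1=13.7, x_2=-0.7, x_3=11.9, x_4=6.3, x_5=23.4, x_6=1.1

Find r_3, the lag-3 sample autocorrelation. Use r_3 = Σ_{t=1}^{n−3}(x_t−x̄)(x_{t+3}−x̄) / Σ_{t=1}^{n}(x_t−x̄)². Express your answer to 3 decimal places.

Mean x̄ = (13.7 − 0.7 + 11.9 + 6.3 + 23.4 + 1.1)/6 = 9.2833
Deviations from mean: 4.4167, -9.9833, 2.6167, -2.9833, 14.1167, -8.1833
Σ(x_t−x̄)(x_{t+3}−x̄) = (-13.1764) + (-140.9314) + (-21.4131) = -175.5208
Denominator Σ(x_t−x̄)² = 401.1683
r_3 = -175.5208 / 401.1683 = -0.438

-0.438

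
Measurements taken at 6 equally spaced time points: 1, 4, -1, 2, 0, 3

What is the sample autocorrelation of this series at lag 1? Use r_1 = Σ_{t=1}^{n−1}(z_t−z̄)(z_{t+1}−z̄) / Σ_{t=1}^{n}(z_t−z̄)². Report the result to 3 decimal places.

Mean z̄ = (1 + 4 − 1 + 2 + 0 + 3)/6 = 1.5000
Deviations from mean: -0.5000, 2.5000, -2.5000, 0.5000, -1.5000, 1.5000
Σ(z_t−z̄)(z_{t+1}−z̄) = (-1.2500) + (-6.2500) + (-1.2500) + (-0.7500) + (-2.2500) = -11.7500
Denominator Σ(z_t−z̄)² = 17.5000
r_1 = -11.7500 / 17.5000 = -0.671

-0.671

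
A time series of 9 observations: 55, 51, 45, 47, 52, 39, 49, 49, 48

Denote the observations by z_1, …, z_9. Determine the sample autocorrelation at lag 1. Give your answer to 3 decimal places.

-0.191

Mean z̄ = (55 + 51 + 45 + 47 + 52 + 39 + 49 + 49 + 48)/9 = 48.3333
Numerator Σ_{t=1}^{8}(z_t−z̄)(z_{t+1}−z̄) = -31.7778
Denominator Σ(z_t−z̄)² = 166.0000
r_1 = -31.7778 / 166.0000 = -0.191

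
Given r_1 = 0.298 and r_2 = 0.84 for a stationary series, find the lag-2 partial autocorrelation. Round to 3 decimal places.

0.824

φ_{22} = (r_2 − r_1²) / (1 − r_1²)
r_1² = (0.298)² = 0.088804
Numerator = 0.84 − 0.0888 = 0.7512; denominator = 1 − 0.0888 = 0.9112
φ_{22} = 0.7512 / 0.9112 = 0.824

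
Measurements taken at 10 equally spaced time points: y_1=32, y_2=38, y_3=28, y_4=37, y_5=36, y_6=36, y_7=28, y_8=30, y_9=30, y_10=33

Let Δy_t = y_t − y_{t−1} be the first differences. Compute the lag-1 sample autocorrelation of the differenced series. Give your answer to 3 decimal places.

First differences Δy: 6, -10, 9, -1, 0, -8, 2, 0, 3
Mean of differences = 0.1111
Numerator Σ(Δy_t−Δȳ)(Δy_{t+1}−Δȳ) = -174.1235
Denominator Σ(Δy_t−Δȳ)² = 294.8889
r_1(Δy) = -174.1235 / 294.8889 = -0.590

-0.590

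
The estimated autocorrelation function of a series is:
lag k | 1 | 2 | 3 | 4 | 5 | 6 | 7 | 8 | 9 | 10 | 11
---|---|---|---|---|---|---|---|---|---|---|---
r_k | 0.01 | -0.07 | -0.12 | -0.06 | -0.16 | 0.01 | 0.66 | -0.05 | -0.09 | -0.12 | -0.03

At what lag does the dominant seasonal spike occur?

The largest autocorrelation is r_7 = 0.66; the remaining lags stay at or below 0.01.
The dominant spike at lag 7 indicates a seasonal period of 7.

7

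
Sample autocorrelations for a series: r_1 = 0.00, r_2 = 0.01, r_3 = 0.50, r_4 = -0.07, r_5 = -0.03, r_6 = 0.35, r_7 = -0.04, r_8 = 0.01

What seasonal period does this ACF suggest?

3

The largest autocorrelation is r_3 = 0.50, with a weaker echo at lag 6 (0.35); the remaining lags stay at or below 0.01.
The dominant spike at lag 3 indicates a seasonal period of 3.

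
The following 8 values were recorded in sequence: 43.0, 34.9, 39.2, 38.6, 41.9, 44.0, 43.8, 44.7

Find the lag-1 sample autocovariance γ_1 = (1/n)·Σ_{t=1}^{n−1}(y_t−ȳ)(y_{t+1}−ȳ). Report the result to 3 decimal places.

Mean ȳ = (43.0 + 34.9 + 39.2 + 38.6 + 41.9 + 44.0 + 43.8 + 44.7)/8 = 41.2625
Deviations: 1.7375, -6.3625, -2.0625, -2.6625, 0.6375, 2.7375, 2.5375, 3.4375
Σ_{t=1}^{7}(y_t−ȳ)(y_{t+1}−ȳ) = 23.2761
γ_1 = 23.2761 / 8 = 2.910

2.910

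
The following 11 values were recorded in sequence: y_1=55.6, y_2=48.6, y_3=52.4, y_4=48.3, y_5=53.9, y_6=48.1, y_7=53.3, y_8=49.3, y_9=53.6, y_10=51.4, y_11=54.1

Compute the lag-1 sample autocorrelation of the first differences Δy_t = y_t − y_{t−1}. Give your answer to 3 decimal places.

First differences Δy: -7.0, 3.8, -4.1, 5.6, -5.8, 5.2, -4.0, 4.3, -2.2, 2.7
Mean of differences = -0.1500
Numerator Σ(Δy_t−Δȳ)(Δy_{t+1}−Δȳ) = -180.7825
Denominator Σ(Δy_t−Δȳ)² = 218.6850
r_1(Δy) = -180.7825 / 218.6850 = -0.827

-0.827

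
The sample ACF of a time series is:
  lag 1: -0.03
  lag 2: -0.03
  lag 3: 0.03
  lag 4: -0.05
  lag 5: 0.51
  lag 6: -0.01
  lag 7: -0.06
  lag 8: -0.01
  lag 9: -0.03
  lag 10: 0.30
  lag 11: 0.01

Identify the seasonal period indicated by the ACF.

The largest autocorrelation is r_5 = 0.51, with a weaker echo at lag 10 (0.30); the remaining lags stay at or below 0.03.
The dominant spike at lag 5 indicates a seasonal period of 5.

5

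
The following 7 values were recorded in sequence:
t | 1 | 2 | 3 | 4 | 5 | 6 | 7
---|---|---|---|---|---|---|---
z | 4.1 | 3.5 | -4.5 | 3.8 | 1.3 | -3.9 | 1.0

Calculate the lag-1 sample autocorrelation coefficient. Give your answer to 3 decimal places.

-0.300

Mean z̄ = (4.1 + 3.5 − 4.5 + 3.8 + 1.3 − 3.9 + 1.0)/7 = 0.7571
Deviations from mean: 3.3429, 2.7429, -5.2571, 3.0429, 0.5429, -4.6571, 0.2429
Σ(z_t−z̄)(z_{t+1}−z̄) = (9.1690) + (-14.4196) + (-15.9967) + (1.6518) + (-2.5282) + (-1.1310) = -23.2547
Denominator Σ(z_t−z̄)² = 77.6371
r_1 = -23.2547 / 77.6371 = -0.300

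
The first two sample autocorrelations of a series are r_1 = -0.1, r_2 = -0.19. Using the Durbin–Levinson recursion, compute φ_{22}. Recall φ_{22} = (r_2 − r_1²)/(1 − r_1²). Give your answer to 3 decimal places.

-0.202

φ_{22} = (r_2 − r_1²) / (1 − r_1²)
r_1² = (-0.1)² = 0.01
Numerator = -0.19 − 0.0100 = -0.2000; denominator = 1 − 0.0100 = 0.9900
φ_{22} = -0.2000 / 0.9900 = -0.202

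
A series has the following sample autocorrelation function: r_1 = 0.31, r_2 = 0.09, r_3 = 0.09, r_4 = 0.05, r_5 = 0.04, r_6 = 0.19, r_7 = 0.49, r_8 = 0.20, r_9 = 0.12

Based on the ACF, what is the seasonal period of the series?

7

The largest autocorrelation is r_7 = 0.49; the remaining lags stay at or below 0.31. The elevated value at lag 1 (0.31), dropping to 0.09 at lag 2, reflects decaying short-term dependence rather than seasonality.
The dominant spike at lag 7 indicates a seasonal period of 7.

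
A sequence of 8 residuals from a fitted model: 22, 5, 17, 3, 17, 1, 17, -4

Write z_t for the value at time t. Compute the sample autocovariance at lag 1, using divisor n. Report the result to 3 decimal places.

-52.133

Mean z̄ = (22 + 5 + 17 + 3 + 17 + 1 + 17 − 4)/8 = 9.7500
Σ_{t=1}^{7}(z_t−z̄)(z_{t+1}−z̄) = -417.0625
γ_1 = -417.0625 / 8 = -52.133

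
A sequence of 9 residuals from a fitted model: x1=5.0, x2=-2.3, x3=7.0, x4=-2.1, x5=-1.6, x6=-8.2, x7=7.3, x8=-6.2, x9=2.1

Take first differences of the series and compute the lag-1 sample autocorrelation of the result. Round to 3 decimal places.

-0.774

First differences Δx: -7.3, 9.3, -9.1, 0.5, -6.6, 15.5, -13.5, 8.3
Mean of differences = -0.3625
Numerator Σ(Δx_t−Δx̄)(Δx_{t+1}−Δx̄) = -585.5152
Denominator Σ(Δx_t−Δx̄)² = 756.7388
r_1(Δx) = -585.5152 / 756.7388 = -0.774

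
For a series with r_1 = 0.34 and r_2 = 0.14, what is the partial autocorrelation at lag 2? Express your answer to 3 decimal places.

φ_{22} = (r_2 − r_1²) / (1 − r_1²)
r_1² = (0.34)² = 0.1156
Numerator = 0.14 − 0.1156 = 0.0244; denominator = 1 − 0.1156 = 0.8844
φ_{22} = 0.0244 / 0.8844 = 0.028

0.028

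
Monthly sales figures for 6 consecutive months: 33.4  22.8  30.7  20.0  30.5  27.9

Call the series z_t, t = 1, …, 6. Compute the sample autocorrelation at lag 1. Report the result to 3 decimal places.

Mean z̄ = (33.4 + 22.8 + 30.7 + 20.0 + 30.5 + 27.9)/6 = 27.5500
Deviations from mean: 5.8500, -4.7500, 3.1500, -7.5500, 2.9500, 0.3500
Σ(z_t−z̄)(z_{t+1}−z̄) = (-27.7875) + (-14.9625) + (-23.7825) + (-22.2725) + (1.0325) = -87.7725
Denominator Σ(z_t−z̄)² = 132.5350
r_1 = -87.7725 / 132.5350 = -0.662

-0.662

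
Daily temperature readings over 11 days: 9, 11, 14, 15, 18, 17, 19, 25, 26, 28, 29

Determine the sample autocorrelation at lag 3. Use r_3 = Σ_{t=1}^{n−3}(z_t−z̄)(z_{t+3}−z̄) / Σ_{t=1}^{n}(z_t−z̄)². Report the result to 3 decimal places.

0.206

Mean z̄ = (9 + 11 + 14 + 15 + 18 + 17 + 19 + 25 + 26 + 28 + 29)/11 = 19.1818
Numerator Σ_{t=1}^{8}(z_t−z̄)(z_{t+3}−z̄) = 98.0826
Denominator Σ(z_t−z̄)² = 475.6364
r_3 = 98.0826 / 475.6364 = 0.206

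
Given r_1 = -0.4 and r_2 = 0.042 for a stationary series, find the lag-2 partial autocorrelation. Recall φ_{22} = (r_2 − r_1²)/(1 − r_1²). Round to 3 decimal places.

-0.140

φ_{22} = (r_2 − r_1²) / (1 − r_1²)
r_1² = (-0.4)² = 0.16
Numerator = 0.042 − 0.1600 = -0.1180; denominator = 1 − 0.1600 = 0.8400
φ_{22} = -0.1180 / 0.8400 = -0.140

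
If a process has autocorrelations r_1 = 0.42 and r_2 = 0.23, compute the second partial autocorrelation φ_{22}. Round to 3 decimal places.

φ_{22} = (r_2 − r_1²) / (1 − r_1²)
r_1² = (0.42)² = 0.1764
Numerator = 0.23 − 0.1764 = 0.0536; denominator = 1 − 0.1764 = 0.8236
φ_{22} = 0.0536 / 0.8236 = 0.065

0.065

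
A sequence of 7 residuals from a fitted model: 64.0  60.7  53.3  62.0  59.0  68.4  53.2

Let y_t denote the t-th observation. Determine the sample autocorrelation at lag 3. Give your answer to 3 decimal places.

Mean ȳ = (64.0 + 60.7 + 53.3 + 62.0 + 59.0 + 68.4 + 53.2)/7 = 60.0857
Deviations from mean: 3.9143, 0.6143, -6.7857, 1.9143, -1.0857, 8.3143, -6.8857
Σ(y_t−ȳ)(y_{t+3}−ȳ) = (7.4931) + (-0.6669) + (-56.4184) + (-13.1812) = -62.7735
Denominator Σ(y_t−ȳ)² = 183.1286
r_3 = -62.7735 / 183.1286 = -0.343

-0.343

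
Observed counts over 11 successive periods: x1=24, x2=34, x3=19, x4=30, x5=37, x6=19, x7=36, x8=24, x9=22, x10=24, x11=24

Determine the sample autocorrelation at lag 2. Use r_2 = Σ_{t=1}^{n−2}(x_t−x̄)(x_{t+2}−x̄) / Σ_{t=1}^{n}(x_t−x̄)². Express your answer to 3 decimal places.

0.077

Mean x̄ = (24 + 34 + 19 + 30 + 37 + 19 + 36 + 24 + 22 + 24 + 24)/11 = 26.6364
Numerator Σ_{t=1}^{9}(x_t−x̄)(x_{t+2}−x̄) = 33.0083
Denominator Σ(x_t−x̄)² = 426.5455
r_2 = 33.0083 / 426.5455 = 0.077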